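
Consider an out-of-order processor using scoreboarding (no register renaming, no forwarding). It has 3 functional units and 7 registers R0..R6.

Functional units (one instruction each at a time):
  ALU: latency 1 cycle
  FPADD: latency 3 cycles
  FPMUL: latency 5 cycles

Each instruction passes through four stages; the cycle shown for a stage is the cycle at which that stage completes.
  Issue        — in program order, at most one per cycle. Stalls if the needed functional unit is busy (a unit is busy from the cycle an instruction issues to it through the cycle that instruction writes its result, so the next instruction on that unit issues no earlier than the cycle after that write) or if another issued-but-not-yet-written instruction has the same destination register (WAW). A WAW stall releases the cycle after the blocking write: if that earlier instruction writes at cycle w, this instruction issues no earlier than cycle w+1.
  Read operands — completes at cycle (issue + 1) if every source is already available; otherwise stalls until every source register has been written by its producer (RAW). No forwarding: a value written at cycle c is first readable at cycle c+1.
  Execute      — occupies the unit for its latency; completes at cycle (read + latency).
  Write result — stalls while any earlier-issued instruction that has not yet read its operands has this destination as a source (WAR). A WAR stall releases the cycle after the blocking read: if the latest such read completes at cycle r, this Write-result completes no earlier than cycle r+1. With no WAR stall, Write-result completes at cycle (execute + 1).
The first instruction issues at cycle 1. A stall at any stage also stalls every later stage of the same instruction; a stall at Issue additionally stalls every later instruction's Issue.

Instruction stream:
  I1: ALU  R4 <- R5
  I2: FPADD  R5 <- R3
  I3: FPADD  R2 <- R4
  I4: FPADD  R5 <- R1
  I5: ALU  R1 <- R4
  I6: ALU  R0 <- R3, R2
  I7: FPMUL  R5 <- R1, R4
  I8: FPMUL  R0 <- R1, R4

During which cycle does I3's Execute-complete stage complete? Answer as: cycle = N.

I1: IS=1 RO=2 EX=3 WR=4
I2: IS=2 RO=3 EX=6 WR=7
I3: IS=8 RO=9 EX=12 WR=13  [struct: FPADD busy until I2 writes@7]
I4: IS=14 RO=15 EX=18 WR=19  [struct: FPADD busy until I3 writes@13]
I5: IS=15 RO=16 EX=17 WR=18
I6: IS=19 RO=20 EX=21 WR=22  [struct: ALU busy until I5 writes@18]
I7: IS=20 RO=21 EX=26 WR=27
I8: IS=28 RO=29 EX=34 WR=35  [struct: FPMUL busy until I7 writes@27]

cycle = 12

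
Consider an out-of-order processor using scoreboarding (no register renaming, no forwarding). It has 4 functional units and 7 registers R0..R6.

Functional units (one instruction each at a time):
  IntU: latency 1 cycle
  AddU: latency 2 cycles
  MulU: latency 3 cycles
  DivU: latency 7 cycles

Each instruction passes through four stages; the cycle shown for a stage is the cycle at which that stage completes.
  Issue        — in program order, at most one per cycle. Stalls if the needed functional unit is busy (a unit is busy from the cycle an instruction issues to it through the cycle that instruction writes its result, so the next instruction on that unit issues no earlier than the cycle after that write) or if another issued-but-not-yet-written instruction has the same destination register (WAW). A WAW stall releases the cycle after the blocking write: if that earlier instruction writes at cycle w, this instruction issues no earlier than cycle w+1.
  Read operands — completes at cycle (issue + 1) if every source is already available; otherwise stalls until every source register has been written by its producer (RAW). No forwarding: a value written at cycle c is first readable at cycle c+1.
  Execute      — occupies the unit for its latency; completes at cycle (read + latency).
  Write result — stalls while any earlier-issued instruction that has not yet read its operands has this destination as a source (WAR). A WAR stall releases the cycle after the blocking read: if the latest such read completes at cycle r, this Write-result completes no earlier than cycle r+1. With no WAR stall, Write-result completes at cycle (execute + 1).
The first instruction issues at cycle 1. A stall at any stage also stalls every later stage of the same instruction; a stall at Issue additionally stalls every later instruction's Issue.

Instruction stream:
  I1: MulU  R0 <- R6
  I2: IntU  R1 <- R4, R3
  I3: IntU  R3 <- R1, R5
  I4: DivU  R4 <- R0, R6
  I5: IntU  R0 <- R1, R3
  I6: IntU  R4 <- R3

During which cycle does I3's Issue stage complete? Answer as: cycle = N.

I1 -> (1, 2, 5, 6)
I2 -> (2, 3, 4, 5)
I3 -> (6, 7, 8, 9)  // struct: IntU busy until I2 writes@5
I4 -> (7, 8, 15, 16)
I5 -> (10, 11, 12, 13)  // struct: IntU busy until I3 writes@9
I6 -> (17, 18, 19, 20)  // WAW R4: wait I4 write@16

cycle = 6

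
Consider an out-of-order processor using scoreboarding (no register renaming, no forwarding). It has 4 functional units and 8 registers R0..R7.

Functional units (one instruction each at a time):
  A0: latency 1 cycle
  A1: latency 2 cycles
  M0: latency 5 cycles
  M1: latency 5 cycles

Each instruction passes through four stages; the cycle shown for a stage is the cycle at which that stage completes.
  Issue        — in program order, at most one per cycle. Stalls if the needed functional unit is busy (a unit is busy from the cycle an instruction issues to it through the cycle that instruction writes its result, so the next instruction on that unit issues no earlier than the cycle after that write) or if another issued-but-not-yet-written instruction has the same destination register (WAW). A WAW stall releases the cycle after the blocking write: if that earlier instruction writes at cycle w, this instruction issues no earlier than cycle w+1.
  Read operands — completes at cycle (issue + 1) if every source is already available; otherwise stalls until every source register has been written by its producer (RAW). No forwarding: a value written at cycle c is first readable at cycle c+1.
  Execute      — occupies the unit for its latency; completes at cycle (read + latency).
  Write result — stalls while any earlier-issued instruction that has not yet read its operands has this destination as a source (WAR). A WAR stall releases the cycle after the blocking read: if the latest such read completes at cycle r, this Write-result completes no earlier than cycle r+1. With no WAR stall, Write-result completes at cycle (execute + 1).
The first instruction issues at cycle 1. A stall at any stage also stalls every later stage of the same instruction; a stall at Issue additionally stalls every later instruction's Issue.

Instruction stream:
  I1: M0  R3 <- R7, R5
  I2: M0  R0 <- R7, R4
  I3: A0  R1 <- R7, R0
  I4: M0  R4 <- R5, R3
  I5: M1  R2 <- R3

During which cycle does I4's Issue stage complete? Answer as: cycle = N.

cycle = 17

cycle 1: I1 issues→M0
cycle 2: I1 reads
cycle 7: I1 exec-done
cycle 8: I1 writes R3
cycle 9: I2 issues→M0
cycle 10: I2 reads · I3 issues→A0
cycle 15: I2 exec-done
cycle 16: I2 writes R0
cycle 17: I3 reads · I4 issues→M0
cycle 18: I3 exec-done · I4 reads · I5 issues→M1
cycle 19: I3 writes R1 · I5 reads
cycle 23: I4 exec-done
cycle 24: I4 writes R4 · I5 exec-done
cycle 25: I5 writes R2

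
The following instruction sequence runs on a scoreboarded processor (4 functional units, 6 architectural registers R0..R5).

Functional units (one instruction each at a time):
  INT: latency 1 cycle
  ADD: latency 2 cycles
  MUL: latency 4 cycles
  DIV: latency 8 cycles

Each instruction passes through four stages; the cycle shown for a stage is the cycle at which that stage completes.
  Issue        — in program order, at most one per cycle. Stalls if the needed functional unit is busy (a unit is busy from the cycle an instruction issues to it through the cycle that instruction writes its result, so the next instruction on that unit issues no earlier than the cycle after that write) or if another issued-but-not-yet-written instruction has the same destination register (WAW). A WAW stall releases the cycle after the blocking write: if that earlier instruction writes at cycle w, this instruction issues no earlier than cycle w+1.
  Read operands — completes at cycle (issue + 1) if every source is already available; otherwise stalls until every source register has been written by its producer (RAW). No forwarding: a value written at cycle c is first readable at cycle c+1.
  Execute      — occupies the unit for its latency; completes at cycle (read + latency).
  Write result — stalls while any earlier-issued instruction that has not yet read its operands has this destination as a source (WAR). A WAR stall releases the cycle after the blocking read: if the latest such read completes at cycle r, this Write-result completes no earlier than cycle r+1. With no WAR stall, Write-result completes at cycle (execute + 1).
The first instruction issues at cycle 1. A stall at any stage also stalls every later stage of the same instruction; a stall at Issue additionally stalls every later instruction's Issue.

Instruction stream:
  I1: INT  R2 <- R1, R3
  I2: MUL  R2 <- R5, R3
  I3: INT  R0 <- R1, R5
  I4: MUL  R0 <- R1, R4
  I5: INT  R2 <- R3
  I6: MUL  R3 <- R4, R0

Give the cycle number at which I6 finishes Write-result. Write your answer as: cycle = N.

cycle = 25

I1 -> (1, 2, 3, 4)
I2 -> (5, 6, 10, 11)  // WAW R2: wait I1 write@4
I3 -> (6, 7, 8, 9)
I4 -> (12, 13, 17, 18)  // struct: MUL busy until I2 writes@11
I5 -> (13, 14, 15, 16)
I6 -> (19, 20, 24, 25)  // struct: MUL busy until I4 writes@18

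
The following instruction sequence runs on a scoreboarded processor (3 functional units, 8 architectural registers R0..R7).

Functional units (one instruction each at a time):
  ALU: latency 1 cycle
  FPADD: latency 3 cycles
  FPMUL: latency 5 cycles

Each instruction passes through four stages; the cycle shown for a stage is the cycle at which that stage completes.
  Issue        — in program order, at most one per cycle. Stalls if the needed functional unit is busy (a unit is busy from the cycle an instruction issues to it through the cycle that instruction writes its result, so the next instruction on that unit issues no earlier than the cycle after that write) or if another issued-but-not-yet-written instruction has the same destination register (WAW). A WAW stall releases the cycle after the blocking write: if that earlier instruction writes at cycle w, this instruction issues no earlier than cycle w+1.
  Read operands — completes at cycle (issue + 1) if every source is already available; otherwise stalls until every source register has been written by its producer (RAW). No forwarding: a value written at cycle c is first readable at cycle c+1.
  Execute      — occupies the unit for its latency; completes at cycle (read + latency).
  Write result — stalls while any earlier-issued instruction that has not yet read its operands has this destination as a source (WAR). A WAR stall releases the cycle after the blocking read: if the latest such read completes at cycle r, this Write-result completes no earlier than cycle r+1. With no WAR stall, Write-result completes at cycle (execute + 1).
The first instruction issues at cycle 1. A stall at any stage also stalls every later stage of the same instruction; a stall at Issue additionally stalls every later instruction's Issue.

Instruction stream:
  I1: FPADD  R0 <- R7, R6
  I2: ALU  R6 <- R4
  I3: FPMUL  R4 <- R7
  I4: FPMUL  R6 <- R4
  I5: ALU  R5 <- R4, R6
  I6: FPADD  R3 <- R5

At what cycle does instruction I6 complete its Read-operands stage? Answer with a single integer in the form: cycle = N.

I1 -> (1, 2, 5, 6)
I2 -> (2, 3, 4, 5)
I3 -> (3, 4, 9, 10)
I4 -> (11, 12, 17, 18)  // struct: FPMUL busy until I3 writes@10
I5 -> (12, 19, 20, 21)  // RAW R6: wait I4 write@18
I6 -> (13, 22, 25, 26)  // RAW R5: wait I5 write@21

cycle = 22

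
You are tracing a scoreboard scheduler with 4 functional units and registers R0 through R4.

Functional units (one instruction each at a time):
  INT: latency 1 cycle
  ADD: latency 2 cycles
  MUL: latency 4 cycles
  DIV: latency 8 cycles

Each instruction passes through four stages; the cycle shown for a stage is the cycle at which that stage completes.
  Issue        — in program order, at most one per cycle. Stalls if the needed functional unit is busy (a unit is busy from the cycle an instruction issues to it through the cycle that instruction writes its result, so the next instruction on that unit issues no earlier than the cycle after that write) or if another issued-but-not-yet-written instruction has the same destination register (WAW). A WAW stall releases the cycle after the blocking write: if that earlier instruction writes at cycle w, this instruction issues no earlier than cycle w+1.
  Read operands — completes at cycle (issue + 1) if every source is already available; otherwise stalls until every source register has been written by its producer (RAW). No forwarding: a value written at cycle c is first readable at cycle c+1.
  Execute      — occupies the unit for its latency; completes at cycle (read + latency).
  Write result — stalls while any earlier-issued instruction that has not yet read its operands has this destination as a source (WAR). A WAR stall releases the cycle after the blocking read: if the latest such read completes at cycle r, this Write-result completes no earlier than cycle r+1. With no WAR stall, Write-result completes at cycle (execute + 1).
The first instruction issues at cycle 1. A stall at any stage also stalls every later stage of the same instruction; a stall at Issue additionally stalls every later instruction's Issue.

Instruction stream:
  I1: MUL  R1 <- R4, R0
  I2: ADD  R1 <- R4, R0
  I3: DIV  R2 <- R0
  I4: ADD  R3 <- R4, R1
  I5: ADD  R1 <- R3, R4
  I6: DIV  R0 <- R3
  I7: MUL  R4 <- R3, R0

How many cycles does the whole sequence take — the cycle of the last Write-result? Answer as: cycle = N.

cycle = 36

t=1  issue I1 (MUL)
t=2  I1 read-ops
t=6  I1 finished on MUL
t=7  I1→R1
t=8  issue I2 (ADD)
t=9  I2 read-ops | issue I3 (DIV)
t=10  I3 read-ops
t=11  I2 finished on ADD
t=12  I2→R1
t=13  issue I4 (ADD)
t=14  I4 read-ops
t=16  I4 finished on ADD
t=17  I4→R3
t=18  I3 finished on DIV | issue I5 (ADD)
t=19  I3→R2 | I5 read-ops
t=20  issue I6 (DIV)
t=21  I5 finished on ADD | I6 read-ops | issue I7 (MUL)
t=22  I5→R1
t=29  I6 finished on DIV
t=30  I6→R0
t=31  I7 read-ops
t=35  I7 finished on MUL
t=36  I7→R4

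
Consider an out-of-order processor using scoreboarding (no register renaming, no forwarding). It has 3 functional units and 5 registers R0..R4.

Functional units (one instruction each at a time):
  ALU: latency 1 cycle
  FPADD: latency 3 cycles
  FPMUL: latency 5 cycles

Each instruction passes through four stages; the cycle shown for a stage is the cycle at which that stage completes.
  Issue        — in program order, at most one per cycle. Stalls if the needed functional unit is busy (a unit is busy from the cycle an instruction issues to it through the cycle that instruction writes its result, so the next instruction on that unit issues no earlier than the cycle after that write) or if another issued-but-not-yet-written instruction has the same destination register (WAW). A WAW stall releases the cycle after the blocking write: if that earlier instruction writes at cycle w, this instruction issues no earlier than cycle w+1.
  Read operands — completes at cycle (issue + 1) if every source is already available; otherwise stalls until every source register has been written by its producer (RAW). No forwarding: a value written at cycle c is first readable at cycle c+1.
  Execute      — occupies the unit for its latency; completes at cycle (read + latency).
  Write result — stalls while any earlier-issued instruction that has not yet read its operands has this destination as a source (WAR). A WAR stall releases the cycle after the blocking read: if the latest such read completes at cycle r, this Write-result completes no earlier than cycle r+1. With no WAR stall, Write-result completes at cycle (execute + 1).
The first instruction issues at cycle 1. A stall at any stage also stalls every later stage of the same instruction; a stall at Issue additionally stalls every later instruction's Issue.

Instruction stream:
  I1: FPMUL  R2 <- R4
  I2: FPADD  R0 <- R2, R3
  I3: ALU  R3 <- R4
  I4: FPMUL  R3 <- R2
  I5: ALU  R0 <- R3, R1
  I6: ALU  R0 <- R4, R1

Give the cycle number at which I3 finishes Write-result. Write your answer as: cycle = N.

t=1  I1 dispatched to FPMUL
t=2  I1 operands ready · I2 dispatched to FPADD
t=3  I3 dispatched to ALU
t=4  I3 operands ready
t=5  I3 complete
t=7  I1 complete
t=8  R2←I1
t=9  I2 operands ready
t=10  R3←I3
t=11  I4 dispatched to FPMUL
t=12  I2 complete · I4 operands ready
t=13  R0←I2
t=14  I5 dispatched to ALU
t=17  I4 complete
t=18  R3←I4
t=19  I5 operands ready
t=20  I5 complete
t=21  R0←I5
t=22  I6 dispatched to ALU
t=23  I6 operands ready
t=24  I6 complete
t=25  R0←I6

cycle = 10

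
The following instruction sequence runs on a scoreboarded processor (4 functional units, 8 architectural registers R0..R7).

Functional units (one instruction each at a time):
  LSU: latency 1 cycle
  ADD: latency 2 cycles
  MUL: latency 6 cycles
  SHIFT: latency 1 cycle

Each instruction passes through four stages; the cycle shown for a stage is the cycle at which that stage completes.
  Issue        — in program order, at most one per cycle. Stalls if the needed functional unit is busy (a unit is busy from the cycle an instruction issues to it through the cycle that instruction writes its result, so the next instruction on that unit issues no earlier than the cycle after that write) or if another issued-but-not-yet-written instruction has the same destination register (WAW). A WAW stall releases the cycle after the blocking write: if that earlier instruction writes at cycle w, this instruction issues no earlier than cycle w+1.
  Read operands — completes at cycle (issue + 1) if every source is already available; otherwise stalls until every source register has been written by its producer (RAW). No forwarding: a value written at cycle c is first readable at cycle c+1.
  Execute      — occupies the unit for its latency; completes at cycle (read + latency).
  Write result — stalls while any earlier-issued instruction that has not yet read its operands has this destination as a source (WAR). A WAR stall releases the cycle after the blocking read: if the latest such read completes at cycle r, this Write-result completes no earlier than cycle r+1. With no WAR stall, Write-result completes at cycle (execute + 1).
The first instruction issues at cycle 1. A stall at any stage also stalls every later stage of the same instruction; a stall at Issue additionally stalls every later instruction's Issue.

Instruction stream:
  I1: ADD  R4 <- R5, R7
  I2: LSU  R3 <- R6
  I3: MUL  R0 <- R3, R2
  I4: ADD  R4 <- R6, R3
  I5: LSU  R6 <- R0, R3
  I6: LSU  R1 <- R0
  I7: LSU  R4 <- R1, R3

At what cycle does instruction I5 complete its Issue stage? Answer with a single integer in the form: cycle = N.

cycle = 7

t=1  I1 dispatched to ADD
t=2  I1 operands ready · I2 dispatched to LSU
t=3  I2 operands ready · I3 dispatched to MUL
t=4  I1 complete · I2 complete
t=5  R4←I1 · R3←I2
t=6  I3 operands ready · I4 dispatched to ADD
t=7  I4 operands ready · I5 dispatched to LSU
t=9  I4 complete
t=10  R4←I4
t=12  I3 complete
t=13  R0←I3
t=14  I5 operands ready
t=15  I5 complete
t=16  R6←I5
t=17  I6 dispatched to LSU
t=18  I6 operands ready
t=19  I6 complete
t=20  R1←I6
t=21  I7 dispatched to LSU
t=22  I7 operands ready
t=23  I7 complete
t=24  R4←I7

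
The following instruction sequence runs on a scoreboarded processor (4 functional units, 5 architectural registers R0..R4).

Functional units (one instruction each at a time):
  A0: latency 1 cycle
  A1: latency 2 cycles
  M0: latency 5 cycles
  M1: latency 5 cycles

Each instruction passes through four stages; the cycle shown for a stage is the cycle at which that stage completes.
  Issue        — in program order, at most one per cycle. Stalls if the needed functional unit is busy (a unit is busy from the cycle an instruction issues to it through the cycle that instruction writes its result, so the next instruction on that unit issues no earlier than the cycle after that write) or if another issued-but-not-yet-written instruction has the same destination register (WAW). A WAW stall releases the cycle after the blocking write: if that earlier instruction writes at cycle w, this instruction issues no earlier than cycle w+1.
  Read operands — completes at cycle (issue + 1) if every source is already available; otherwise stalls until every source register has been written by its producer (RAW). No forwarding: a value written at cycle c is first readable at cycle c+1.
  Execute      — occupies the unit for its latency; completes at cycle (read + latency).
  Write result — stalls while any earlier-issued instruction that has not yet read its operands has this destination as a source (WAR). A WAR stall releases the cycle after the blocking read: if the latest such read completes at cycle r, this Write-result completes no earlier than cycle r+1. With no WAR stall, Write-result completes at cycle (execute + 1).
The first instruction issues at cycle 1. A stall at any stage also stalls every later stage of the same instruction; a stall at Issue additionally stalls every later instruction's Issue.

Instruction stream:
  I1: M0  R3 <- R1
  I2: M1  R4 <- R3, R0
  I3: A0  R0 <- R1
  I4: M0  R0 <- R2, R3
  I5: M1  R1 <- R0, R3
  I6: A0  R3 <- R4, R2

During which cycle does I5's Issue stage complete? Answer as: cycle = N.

1) issue 1, read 2, done 7, write 8
2) issue 2, read 9, done 14, write 15  <RAW R3: wait I1 write@8>
3) issue 3, read 4, done 5, write 10  <WAR R0: wait I2 read@9>
4) issue 11, read 12, done 17, write 18  <WAW R0: wait I3 write@10>
5) issue 16, read 19, done 24, write 25  <struct: M1 busy until I2 writes@15 / RAW R0: wait I4 write@18>
6) issue 17, read 18, done 19, write 20

cycle = 16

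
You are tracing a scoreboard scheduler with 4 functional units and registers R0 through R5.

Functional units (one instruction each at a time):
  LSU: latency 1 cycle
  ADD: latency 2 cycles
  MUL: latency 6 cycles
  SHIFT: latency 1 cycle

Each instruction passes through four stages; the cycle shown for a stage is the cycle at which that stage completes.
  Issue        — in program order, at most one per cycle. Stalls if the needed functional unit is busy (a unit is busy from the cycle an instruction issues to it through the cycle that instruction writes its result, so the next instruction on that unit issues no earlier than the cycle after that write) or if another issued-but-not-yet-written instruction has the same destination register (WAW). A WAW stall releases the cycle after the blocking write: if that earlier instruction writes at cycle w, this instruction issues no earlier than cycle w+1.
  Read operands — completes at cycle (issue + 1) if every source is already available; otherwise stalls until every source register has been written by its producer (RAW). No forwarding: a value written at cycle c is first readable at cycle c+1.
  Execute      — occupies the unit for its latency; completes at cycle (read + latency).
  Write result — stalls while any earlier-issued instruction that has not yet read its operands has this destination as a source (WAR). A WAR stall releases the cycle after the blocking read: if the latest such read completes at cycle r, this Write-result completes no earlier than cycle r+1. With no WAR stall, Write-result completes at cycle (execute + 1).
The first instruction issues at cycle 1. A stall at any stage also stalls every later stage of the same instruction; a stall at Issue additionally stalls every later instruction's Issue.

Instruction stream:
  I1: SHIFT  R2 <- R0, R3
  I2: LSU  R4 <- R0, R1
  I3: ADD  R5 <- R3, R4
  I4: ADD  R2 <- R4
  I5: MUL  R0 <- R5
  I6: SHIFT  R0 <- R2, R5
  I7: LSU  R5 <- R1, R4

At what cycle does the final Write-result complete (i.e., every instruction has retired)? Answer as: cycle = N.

cycle = 24

cycle 1: issue I1 (SHIFT)
cycle 2: I1 read-ops; issue I2 (LSU)
cycle 3: I1 finished on SHIFT; I2 read-ops; issue I3 (ADD)
cycle 4: I1→R2; I2 finished on LSU
cycle 5: I2→R4
cycle 6: I3 read-ops
cycle 8: I3 finished on ADD
cycle 9: I3→R5
cycle 10: issue I4 (ADD)
cycle 11: I4 read-ops; issue I5 (MUL)
cycle 12: I5 read-ops
cycle 13: I4 finished on ADD
cycle 14: I4→R2
cycle 18: I5 finished on MUL
cycle 19: I5→R0
cycle 20: issue I6 (SHIFT)
cycle 21: I6 read-ops; issue I7 (LSU)
cycle 22: I6 finished on SHIFT; I7 read-ops
cycle 23: I6→R0; I7 finished on LSU
cycle 24: I7→R5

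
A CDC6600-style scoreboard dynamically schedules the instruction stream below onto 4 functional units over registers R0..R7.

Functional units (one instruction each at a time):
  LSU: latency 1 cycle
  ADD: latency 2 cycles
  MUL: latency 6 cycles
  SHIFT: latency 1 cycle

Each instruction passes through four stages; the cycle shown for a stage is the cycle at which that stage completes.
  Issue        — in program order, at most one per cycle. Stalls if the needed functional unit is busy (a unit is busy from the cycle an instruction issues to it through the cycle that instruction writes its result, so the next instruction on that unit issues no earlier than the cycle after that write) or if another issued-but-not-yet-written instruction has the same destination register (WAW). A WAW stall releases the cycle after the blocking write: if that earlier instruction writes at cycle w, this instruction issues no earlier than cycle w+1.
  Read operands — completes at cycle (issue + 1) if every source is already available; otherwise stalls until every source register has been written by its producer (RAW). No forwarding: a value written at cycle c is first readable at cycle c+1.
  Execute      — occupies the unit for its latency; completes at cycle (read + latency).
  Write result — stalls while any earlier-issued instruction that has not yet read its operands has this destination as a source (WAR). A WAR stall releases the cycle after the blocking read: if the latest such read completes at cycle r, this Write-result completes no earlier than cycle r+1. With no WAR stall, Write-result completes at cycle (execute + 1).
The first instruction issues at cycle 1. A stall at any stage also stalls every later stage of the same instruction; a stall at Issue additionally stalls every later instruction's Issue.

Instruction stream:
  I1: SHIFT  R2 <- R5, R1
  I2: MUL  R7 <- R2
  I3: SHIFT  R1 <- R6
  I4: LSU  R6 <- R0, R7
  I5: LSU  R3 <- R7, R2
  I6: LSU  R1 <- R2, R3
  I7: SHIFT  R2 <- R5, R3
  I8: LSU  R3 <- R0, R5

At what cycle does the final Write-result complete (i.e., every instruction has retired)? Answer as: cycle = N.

I1 -> (1, 2, 3, 4)
I2 -> (2, 5, 11, 12)  // RAW R2: wait I1 write@4
I3 -> (5, 6, 7, 8)  // struct: SHIFT busy until I1 writes@4
I4 -> (6, 13, 14, 15)  // RAW R7: wait I2 write@12
I5 -> (16, 17, 18, 19)  // struct: LSU busy until I4 writes@15
I6 -> (20, 21, 22, 23)  // struct: LSU busy until I5 writes@19
I7 -> (21, 22, 23, 24)
I8 -> (24, 25, 26, 27)  // struct: LSU busy until I6 writes@23

cycle = 27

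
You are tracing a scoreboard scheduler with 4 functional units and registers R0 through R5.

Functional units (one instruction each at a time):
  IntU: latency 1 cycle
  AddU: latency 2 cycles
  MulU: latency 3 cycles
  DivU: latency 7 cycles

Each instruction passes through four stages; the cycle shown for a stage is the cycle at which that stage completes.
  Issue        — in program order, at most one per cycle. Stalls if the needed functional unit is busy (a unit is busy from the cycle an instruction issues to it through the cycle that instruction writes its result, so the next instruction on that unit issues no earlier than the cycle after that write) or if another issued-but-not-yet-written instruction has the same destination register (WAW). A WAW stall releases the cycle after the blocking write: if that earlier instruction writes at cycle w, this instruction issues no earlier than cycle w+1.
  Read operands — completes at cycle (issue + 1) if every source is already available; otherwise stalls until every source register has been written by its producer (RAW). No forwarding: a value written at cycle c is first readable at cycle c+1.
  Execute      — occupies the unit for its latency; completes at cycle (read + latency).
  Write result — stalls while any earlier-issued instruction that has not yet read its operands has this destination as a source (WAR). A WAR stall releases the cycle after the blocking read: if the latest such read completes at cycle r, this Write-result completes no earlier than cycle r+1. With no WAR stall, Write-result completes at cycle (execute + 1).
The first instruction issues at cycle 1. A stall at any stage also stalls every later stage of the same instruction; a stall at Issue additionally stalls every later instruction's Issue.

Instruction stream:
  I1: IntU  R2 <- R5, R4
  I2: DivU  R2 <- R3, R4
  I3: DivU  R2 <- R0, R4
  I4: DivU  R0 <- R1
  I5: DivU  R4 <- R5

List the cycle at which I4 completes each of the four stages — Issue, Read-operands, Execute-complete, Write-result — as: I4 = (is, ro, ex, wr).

[1] I1→IntU
[2] I1 RO
[3] I1 EX
[4] I1 WR R2
[5] I2→DivU
[6] I2 RO
[13] I2 EX
[14] I2 WR R2
[15] I3→DivU
[16] I3 RO
[23] I3 EX
[24] I3 WR R2
[25] I4→DivU
[26] I4 RO
[33] I4 EX
[34] I4 WR R0
[35] I5→DivU
[36] I5 RO
[43] I5 EX
[44] I5 WR R4

I4 = (25, 26, 33, 34)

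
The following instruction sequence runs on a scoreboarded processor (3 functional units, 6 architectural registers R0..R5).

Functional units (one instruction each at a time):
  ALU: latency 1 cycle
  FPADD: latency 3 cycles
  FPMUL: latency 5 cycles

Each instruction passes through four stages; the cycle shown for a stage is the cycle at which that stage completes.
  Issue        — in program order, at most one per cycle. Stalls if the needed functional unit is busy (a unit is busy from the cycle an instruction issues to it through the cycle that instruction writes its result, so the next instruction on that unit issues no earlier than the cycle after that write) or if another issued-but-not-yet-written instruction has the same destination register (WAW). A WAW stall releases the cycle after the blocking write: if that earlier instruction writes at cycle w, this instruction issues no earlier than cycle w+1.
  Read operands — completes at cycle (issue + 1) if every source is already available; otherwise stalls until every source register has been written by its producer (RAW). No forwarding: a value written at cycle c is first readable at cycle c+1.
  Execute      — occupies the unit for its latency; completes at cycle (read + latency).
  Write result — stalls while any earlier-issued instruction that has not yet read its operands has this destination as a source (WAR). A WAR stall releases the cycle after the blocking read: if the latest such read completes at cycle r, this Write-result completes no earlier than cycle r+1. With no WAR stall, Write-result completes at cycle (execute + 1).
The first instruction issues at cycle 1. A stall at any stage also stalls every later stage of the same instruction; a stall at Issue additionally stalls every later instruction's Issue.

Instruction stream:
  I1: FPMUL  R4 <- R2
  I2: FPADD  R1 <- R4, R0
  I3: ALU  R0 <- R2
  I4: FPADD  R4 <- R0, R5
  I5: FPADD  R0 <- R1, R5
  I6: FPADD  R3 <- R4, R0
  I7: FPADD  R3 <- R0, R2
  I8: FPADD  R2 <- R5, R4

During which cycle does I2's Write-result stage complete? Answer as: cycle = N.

cycle = 13

t=1  I1 dispatched to FPMUL
t=2  I1 operands ready; I2 dispatched to FPADD
t=3  I3 dispatched to ALU
t=4  I3 operands ready
t=5  I3 complete
t=7  I1 complete
t=8  R4←I1
t=9  I2 operands ready
t=10  R0←I3
t=12  I2 complete
t=13  R1←I2
t=14  I4 dispatched to FPADD
t=15  I4 operands ready
t=18  I4 complete
t=19  R4←I4
t=20  I5 dispatched to FPADD
t=21  I5 operands ready
t=24  I5 complete
t=25  R0←I5
t=26  I6 dispatched to FPADD
t=27  I6 operands ready
t=30  I6 complete
t=31  R3←I6
t=32  I7 dispatched to FPADD
t=33  I7 operands ready
t=36  I7 complete
t=37  R3←I7
t=38  I8 dispatched to FPADD
t=39  I8 operands ready
t=42  I8 complete
t=43  R2←I8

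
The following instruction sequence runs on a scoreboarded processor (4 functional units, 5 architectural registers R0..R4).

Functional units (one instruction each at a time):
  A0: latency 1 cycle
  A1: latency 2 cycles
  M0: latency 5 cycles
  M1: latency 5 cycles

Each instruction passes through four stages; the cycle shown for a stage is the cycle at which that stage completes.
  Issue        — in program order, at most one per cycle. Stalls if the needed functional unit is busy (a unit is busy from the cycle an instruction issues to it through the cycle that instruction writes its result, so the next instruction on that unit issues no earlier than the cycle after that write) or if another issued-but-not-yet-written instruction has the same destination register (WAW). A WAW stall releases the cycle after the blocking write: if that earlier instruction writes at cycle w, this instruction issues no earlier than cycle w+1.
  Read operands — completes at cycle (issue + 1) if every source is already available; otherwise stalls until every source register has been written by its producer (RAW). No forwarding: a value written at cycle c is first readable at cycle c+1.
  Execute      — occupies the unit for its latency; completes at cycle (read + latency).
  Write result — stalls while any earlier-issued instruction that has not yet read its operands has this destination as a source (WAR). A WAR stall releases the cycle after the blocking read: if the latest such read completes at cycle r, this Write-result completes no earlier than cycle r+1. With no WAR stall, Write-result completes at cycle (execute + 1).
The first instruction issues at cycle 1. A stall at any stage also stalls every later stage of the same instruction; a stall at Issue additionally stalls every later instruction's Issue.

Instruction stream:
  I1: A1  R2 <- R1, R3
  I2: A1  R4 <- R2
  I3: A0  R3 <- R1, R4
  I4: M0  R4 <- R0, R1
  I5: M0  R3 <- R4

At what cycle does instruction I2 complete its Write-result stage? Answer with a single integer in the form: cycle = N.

cycle = 10

c1: issue I1 (A1)
c2: I1 read-ops
c4: I1 finished on A1
c5: I1→R2
c6: issue I2 (A1)
c7: I2 read-ops | issue I3 (A0)
c9: I2 finished on A1
c10: I2→R4
c11: I3 read-ops | issue I4 (M0)
c12: I3 finished on A0 | I4 read-ops
c13: I3→R3
c17: I4 finished on M0
c18: I4→R4
c19: issue I5 (M0)
c20: I5 read-ops
c25: I5 finished on M0
c26: I5→R3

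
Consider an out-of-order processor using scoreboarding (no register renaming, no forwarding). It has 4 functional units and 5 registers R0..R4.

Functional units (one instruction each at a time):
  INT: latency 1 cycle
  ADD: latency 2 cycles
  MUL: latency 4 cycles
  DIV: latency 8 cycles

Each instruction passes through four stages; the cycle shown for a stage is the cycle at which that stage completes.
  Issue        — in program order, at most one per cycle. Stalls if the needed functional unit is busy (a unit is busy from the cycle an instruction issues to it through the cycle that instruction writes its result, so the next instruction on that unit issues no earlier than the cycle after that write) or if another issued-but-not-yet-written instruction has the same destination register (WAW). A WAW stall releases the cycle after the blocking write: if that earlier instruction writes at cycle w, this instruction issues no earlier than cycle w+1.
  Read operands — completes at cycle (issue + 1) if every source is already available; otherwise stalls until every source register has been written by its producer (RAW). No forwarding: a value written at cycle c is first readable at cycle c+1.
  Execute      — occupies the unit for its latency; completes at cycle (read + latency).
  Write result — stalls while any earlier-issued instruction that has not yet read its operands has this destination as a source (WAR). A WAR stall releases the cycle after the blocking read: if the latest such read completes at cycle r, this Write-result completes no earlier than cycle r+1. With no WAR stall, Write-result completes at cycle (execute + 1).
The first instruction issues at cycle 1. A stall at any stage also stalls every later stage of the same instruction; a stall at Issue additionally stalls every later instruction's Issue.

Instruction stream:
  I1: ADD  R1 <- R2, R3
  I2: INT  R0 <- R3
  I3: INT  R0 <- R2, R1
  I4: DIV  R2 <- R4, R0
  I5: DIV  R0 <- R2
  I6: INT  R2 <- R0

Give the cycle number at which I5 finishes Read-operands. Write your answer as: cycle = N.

t=1  I1 issues→ADD
t=2  I1 reads; I2 issues→INT
t=3  I2 reads
t=4  I1 exec-done; I2 exec-done
t=5  I1 writes R1; I2 writes R0
t=6  I3 issues→INT
t=7  I3 reads; I4 issues→DIV
t=8  I3 exec-done
t=9  I3 writes R0
t=10  I4 reads
t=18  I4 exec-done
t=19  I4 writes R2
t=20  I5 issues→DIV
t=21  I5 reads; I6 issues→INT
t=29  I5 exec-done
t=30  I5 writes R0
t=31  I6 reads
t=32  I6 exec-done
t=33  I6 writes R2

cycle = 21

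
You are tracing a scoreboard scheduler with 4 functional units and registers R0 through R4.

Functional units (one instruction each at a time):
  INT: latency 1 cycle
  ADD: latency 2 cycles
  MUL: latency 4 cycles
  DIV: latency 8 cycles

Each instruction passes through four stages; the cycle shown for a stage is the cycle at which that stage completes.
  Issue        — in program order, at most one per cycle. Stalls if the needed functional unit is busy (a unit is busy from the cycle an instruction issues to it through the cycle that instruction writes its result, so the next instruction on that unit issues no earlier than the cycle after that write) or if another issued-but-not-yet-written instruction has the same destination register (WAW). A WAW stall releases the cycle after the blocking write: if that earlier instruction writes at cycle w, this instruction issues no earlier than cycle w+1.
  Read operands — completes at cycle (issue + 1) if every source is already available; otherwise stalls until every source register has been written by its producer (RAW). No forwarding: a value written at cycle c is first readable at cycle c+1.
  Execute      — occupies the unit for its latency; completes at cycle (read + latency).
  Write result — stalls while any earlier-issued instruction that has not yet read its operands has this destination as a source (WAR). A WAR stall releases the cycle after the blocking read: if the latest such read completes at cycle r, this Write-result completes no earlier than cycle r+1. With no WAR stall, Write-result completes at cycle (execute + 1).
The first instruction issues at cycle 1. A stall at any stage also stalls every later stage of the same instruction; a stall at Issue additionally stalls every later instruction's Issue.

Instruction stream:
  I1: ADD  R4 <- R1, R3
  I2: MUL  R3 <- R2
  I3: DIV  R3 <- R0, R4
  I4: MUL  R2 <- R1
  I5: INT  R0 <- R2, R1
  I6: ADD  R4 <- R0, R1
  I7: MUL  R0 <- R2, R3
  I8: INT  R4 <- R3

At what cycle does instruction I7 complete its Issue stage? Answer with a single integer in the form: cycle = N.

cycle = 20

[1] I1 dispatched to ADD
[2] I1 operands ready; I2 dispatched to MUL
[3] I2 operands ready
[4] I1 complete
[5] R4←I1
[7] I2 complete
[8] R3←I2
[9] I3 dispatched to DIV
[10] I3 operands ready; I4 dispatched to MUL
[11] I4 operands ready; I5 dispatched to INT
[12] I6 dispatched to ADD
[15] I4 complete
[16] R2←I4
[17] I5 operands ready
[18] I3 complete; I5 complete
[19] R3←I3; R0←I5
[20] I6 operands ready; I7 dispatched to MUL
[21] I7 operands ready
[22] I6 complete
[23] R4←I6
[24] I8 dispatched to INT
[25] I7 complete; I8 operands ready
[26] R0←I7; I8 complete
[27] R4←I8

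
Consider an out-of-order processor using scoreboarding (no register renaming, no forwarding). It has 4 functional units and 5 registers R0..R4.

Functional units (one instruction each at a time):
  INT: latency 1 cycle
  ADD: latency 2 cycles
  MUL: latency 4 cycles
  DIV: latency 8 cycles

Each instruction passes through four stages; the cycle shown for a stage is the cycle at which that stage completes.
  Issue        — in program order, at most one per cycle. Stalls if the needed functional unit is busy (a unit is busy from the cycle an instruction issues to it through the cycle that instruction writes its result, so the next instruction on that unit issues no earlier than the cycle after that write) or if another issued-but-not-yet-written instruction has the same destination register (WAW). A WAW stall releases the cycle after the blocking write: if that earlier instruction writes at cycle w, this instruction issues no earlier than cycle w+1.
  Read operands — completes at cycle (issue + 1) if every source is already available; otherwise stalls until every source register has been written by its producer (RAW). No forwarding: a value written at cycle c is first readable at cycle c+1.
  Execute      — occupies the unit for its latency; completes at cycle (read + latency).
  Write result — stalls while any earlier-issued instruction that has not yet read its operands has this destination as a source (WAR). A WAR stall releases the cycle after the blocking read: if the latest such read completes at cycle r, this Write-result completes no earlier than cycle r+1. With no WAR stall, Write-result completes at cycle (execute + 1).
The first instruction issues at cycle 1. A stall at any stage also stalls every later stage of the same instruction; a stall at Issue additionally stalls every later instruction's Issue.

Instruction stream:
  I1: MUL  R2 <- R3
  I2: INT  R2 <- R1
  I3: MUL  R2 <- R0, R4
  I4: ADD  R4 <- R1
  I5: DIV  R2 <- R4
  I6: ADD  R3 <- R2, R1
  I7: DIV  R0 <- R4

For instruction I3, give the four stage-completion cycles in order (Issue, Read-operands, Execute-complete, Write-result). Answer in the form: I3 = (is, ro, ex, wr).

I3 = (12, 13, 17, 18)

[I1] 1/2/6/7
[I2] 8/9/10/11  (WAW R2: wait I1 write@7)
[I3] 12/13/17/18  (WAW R2: wait I2 write@11)
[I4] 13/14/16/17
[I5] 19/20/28/29  (WAW R2: wait I3 write@18)
[I6] 20/30/32/33  (RAW R2: wait I5 write@29)
[I7] 30/31/39/40  (struct: DIV busy until I5 writes@29)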